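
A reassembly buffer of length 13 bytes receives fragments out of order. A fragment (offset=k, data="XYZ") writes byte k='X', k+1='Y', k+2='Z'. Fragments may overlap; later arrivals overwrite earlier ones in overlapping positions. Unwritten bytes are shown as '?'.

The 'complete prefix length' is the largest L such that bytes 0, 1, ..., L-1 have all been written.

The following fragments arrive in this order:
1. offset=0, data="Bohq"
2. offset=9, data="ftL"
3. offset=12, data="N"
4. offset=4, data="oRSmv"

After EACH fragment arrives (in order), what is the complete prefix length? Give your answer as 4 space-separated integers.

Answer: 4 4 4 13

Derivation:
Fragment 1: offset=0 data="Bohq" -> buffer=Bohq????????? -> prefix_len=4
Fragment 2: offset=9 data="ftL" -> buffer=Bohq?????ftL? -> prefix_len=4
Fragment 3: offset=12 data="N" -> buffer=Bohq?????ftLN -> prefix_len=4
Fragment 4: offset=4 data="oRSmv" -> buffer=BohqoRSmvftLN -> prefix_len=13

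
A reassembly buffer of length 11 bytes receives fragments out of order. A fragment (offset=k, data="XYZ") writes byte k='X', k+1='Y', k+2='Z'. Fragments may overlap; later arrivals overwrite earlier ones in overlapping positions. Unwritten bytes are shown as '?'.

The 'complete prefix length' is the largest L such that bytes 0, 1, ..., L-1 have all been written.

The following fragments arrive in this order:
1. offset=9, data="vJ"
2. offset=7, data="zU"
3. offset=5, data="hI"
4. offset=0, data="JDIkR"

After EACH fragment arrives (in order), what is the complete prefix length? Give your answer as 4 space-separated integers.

Fragment 1: offset=9 data="vJ" -> buffer=?????????vJ -> prefix_len=0
Fragment 2: offset=7 data="zU" -> buffer=???????zUvJ -> prefix_len=0
Fragment 3: offset=5 data="hI" -> buffer=?????hIzUvJ -> prefix_len=0
Fragment 4: offset=0 data="JDIkR" -> buffer=JDIkRhIzUvJ -> prefix_len=11

Answer: 0 0 0 11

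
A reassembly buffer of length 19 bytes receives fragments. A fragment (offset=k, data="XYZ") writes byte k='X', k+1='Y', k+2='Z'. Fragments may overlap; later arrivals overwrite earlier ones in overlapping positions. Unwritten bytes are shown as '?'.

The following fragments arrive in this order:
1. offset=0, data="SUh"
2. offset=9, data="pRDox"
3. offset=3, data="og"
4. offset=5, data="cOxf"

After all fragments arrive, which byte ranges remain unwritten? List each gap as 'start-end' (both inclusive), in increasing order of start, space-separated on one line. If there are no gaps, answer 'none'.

Fragment 1: offset=0 len=3
Fragment 2: offset=9 len=5
Fragment 3: offset=3 len=2
Fragment 4: offset=5 len=4
Gaps: 14-18

Answer: 14-18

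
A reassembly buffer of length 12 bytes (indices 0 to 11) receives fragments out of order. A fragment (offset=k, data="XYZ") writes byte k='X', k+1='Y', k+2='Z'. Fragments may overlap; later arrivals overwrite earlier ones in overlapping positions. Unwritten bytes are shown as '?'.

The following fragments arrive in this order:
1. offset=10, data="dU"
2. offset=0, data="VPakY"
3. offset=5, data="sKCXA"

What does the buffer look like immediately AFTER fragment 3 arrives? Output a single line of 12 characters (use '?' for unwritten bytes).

Fragment 1: offset=10 data="dU" -> buffer=??????????dU
Fragment 2: offset=0 data="VPakY" -> buffer=VPakY?????dU
Fragment 3: offset=5 data="sKCXA" -> buffer=VPakYsKCXAdU

Answer: VPakYsKCXAdU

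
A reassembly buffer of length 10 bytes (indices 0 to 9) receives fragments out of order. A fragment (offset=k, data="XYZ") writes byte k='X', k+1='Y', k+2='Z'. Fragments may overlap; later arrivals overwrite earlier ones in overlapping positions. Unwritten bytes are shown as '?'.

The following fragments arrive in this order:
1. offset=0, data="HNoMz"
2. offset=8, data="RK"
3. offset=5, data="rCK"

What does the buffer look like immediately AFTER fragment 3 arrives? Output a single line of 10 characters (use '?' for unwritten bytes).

Fragment 1: offset=0 data="HNoMz" -> buffer=HNoMz?????
Fragment 2: offset=8 data="RK" -> buffer=HNoMz???RK
Fragment 3: offset=5 data="rCK" -> buffer=HNoMzrCKRK

Answer: HNoMzrCKRK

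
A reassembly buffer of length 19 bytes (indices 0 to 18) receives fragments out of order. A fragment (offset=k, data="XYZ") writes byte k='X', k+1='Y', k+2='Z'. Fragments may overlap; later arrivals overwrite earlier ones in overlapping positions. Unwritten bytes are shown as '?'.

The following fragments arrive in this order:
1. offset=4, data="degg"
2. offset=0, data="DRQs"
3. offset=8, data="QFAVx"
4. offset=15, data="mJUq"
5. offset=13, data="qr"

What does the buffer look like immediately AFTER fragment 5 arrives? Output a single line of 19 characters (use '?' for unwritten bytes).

Fragment 1: offset=4 data="degg" -> buffer=????degg???????????
Fragment 2: offset=0 data="DRQs" -> buffer=DRQsdegg???????????
Fragment 3: offset=8 data="QFAVx" -> buffer=DRQsdeggQFAVx??????
Fragment 4: offset=15 data="mJUq" -> buffer=DRQsdeggQFAVx??mJUq
Fragment 5: offset=13 data="qr" -> buffer=DRQsdeggQFAVxqrmJUq

Answer: DRQsdeggQFAVxqrmJUq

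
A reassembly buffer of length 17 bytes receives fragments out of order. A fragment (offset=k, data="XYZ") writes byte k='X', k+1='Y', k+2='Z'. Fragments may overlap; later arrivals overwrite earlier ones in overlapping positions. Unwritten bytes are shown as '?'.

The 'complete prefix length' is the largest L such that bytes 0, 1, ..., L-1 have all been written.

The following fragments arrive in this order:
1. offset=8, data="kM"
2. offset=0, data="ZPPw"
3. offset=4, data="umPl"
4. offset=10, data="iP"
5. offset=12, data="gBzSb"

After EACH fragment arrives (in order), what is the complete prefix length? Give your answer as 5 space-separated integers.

Answer: 0 4 10 12 17

Derivation:
Fragment 1: offset=8 data="kM" -> buffer=????????kM??????? -> prefix_len=0
Fragment 2: offset=0 data="ZPPw" -> buffer=ZPPw????kM??????? -> prefix_len=4
Fragment 3: offset=4 data="umPl" -> buffer=ZPPwumPlkM??????? -> prefix_len=10
Fragment 4: offset=10 data="iP" -> buffer=ZPPwumPlkMiP????? -> prefix_len=12
Fragment 5: offset=12 data="gBzSb" -> buffer=ZPPwumPlkMiPgBzSb -> prefix_len=17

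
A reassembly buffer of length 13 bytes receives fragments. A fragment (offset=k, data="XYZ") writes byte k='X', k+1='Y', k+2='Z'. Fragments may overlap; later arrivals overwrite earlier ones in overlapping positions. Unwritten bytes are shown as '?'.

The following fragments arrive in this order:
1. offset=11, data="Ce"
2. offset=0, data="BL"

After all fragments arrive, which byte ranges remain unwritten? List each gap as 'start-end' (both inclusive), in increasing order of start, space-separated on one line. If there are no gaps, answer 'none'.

Answer: 2-10

Derivation:
Fragment 1: offset=11 len=2
Fragment 2: offset=0 len=2
Gaps: 2-10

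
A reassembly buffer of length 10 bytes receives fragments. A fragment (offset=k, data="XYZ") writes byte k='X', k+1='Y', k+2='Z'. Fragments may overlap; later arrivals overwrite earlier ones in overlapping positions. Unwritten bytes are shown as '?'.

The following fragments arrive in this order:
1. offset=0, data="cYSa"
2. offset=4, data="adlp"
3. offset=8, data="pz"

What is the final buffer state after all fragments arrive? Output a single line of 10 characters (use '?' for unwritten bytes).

Fragment 1: offset=0 data="cYSa" -> buffer=cYSa??????
Fragment 2: offset=4 data="adlp" -> buffer=cYSaadlp??
Fragment 3: offset=8 data="pz" -> buffer=cYSaadlppz

Answer: cYSaadlppz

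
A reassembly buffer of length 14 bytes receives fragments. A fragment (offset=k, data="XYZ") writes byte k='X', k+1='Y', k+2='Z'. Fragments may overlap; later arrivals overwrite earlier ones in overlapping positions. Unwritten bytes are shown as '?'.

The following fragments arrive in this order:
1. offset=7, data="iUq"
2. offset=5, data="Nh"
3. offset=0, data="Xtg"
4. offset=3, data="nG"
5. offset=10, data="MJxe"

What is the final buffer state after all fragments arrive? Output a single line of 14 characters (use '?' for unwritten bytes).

Fragment 1: offset=7 data="iUq" -> buffer=???????iUq????
Fragment 2: offset=5 data="Nh" -> buffer=?????NhiUq????
Fragment 3: offset=0 data="Xtg" -> buffer=Xtg??NhiUq????
Fragment 4: offset=3 data="nG" -> buffer=XtgnGNhiUq????
Fragment 5: offset=10 data="MJxe" -> buffer=XtgnGNhiUqMJxe

Answer: XtgnGNhiUqMJxe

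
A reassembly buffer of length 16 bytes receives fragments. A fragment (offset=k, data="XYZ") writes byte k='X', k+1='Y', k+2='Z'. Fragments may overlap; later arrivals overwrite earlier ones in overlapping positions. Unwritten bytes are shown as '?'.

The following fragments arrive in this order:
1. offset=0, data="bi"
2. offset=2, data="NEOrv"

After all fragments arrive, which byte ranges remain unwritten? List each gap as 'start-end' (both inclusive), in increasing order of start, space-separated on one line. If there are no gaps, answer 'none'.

Fragment 1: offset=0 len=2
Fragment 2: offset=2 len=5
Gaps: 7-15

Answer: 7-15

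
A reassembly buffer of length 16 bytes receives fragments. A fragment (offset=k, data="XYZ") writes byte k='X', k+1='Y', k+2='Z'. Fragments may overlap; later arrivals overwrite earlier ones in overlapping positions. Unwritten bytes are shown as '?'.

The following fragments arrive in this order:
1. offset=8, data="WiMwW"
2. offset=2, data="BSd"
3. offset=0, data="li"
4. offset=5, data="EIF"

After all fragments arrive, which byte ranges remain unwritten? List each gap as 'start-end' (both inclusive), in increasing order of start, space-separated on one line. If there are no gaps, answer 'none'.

Fragment 1: offset=8 len=5
Fragment 2: offset=2 len=3
Fragment 3: offset=0 len=2
Fragment 4: offset=5 len=3
Gaps: 13-15

Answer: 13-15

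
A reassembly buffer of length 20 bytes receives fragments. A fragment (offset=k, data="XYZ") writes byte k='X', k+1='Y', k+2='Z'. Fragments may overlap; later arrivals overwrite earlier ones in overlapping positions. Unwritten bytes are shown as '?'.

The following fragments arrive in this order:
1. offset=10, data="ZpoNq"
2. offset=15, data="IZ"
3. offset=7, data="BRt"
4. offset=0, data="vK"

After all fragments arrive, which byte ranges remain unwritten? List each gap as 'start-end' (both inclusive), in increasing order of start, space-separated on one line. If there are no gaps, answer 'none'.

Answer: 2-6 17-19

Derivation:
Fragment 1: offset=10 len=5
Fragment 2: offset=15 len=2
Fragment 3: offset=7 len=3
Fragment 4: offset=0 len=2
Gaps: 2-6 17-19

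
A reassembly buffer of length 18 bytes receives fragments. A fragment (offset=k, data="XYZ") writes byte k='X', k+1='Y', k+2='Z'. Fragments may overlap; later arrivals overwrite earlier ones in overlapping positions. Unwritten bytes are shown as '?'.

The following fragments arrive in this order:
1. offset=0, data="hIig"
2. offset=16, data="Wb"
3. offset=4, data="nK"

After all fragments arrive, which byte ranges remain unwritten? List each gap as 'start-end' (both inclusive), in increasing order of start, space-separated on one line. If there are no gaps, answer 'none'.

Fragment 1: offset=0 len=4
Fragment 2: offset=16 len=2
Fragment 3: offset=4 len=2
Gaps: 6-15

Answer: 6-15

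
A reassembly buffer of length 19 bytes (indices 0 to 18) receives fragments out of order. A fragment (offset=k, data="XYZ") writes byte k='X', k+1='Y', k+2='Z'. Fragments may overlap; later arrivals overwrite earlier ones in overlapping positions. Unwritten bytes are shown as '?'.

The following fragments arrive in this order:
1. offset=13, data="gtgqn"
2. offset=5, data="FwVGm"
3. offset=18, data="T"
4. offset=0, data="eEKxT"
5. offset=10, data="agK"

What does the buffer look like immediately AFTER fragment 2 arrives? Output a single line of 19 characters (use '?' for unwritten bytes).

Answer: ?????FwVGm???gtgqn?

Derivation:
Fragment 1: offset=13 data="gtgqn" -> buffer=?????????????gtgqn?
Fragment 2: offset=5 data="FwVGm" -> buffer=?????FwVGm???gtgqn?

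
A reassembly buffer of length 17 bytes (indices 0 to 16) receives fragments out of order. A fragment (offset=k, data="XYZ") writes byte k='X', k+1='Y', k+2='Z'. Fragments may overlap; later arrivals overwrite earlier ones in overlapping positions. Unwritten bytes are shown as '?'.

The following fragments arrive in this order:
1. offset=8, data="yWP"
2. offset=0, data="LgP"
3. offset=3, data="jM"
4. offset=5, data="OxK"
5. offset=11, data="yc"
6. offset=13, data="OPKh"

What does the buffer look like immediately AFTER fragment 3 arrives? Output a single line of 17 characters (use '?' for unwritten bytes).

Answer: LgPjM???yWP??????

Derivation:
Fragment 1: offset=8 data="yWP" -> buffer=????????yWP??????
Fragment 2: offset=0 data="LgP" -> buffer=LgP?????yWP??????
Fragment 3: offset=3 data="jM" -> buffer=LgPjM???yWP??????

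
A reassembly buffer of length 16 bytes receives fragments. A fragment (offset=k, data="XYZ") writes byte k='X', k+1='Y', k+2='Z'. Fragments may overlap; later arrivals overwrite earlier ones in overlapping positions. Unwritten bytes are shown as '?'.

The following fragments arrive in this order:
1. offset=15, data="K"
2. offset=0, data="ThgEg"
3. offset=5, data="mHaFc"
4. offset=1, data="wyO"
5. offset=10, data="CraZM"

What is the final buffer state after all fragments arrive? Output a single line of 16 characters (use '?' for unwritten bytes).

Answer: TwyOgmHaFcCraZMK

Derivation:
Fragment 1: offset=15 data="K" -> buffer=???????????????K
Fragment 2: offset=0 data="ThgEg" -> buffer=ThgEg??????????K
Fragment 3: offset=5 data="mHaFc" -> buffer=ThgEgmHaFc?????K
Fragment 4: offset=1 data="wyO" -> buffer=TwyOgmHaFc?????K
Fragment 5: offset=10 data="CraZM" -> buffer=TwyOgmHaFcCraZMK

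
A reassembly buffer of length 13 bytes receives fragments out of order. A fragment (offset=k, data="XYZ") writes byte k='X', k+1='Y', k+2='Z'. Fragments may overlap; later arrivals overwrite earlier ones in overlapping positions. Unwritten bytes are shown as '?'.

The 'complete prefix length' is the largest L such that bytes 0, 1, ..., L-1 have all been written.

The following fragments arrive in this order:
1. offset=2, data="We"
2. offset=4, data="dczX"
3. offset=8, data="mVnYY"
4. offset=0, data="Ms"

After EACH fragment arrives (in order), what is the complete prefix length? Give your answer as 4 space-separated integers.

Fragment 1: offset=2 data="We" -> buffer=??We????????? -> prefix_len=0
Fragment 2: offset=4 data="dczX" -> buffer=??WedczX????? -> prefix_len=0
Fragment 3: offset=8 data="mVnYY" -> buffer=??WedczXmVnYY -> prefix_len=0
Fragment 4: offset=0 data="Ms" -> buffer=MsWedczXmVnYY -> prefix_len=13

Answer: 0 0 0 13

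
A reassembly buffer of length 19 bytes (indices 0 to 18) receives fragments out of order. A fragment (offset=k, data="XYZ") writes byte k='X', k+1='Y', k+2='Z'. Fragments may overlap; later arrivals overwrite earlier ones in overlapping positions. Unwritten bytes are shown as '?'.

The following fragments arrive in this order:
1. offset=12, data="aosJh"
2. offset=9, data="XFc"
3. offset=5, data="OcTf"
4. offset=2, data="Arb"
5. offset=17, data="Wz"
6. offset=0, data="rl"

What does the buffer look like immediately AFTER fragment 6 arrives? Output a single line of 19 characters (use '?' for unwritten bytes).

Answer: rlArbOcTfXFcaosJhWz

Derivation:
Fragment 1: offset=12 data="aosJh" -> buffer=????????????aosJh??
Fragment 2: offset=9 data="XFc" -> buffer=?????????XFcaosJh??
Fragment 3: offset=5 data="OcTf" -> buffer=?????OcTfXFcaosJh??
Fragment 4: offset=2 data="Arb" -> buffer=??ArbOcTfXFcaosJh??
Fragment 5: offset=17 data="Wz" -> buffer=??ArbOcTfXFcaosJhWz
Fragment 6: offset=0 data="rl" -> buffer=rlArbOcTfXFcaosJhWz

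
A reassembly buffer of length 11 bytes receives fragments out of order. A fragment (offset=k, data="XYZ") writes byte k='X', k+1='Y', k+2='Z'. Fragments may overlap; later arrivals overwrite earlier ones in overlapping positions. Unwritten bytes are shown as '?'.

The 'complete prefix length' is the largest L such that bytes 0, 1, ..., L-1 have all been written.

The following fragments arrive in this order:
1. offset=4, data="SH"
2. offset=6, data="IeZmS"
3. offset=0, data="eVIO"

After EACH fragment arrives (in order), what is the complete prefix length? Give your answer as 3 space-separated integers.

Fragment 1: offset=4 data="SH" -> buffer=????SH????? -> prefix_len=0
Fragment 2: offset=6 data="IeZmS" -> buffer=????SHIeZmS -> prefix_len=0
Fragment 3: offset=0 data="eVIO" -> buffer=eVIOSHIeZmS -> prefix_len=11

Answer: 0 0 11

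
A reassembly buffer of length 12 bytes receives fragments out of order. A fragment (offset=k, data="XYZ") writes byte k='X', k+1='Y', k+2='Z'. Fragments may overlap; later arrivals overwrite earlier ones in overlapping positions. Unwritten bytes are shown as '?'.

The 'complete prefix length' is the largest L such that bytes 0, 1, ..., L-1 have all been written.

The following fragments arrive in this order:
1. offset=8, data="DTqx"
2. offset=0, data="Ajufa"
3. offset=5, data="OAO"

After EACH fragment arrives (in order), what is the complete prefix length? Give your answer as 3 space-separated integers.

Answer: 0 5 12

Derivation:
Fragment 1: offset=8 data="DTqx" -> buffer=????????DTqx -> prefix_len=0
Fragment 2: offset=0 data="Ajufa" -> buffer=Ajufa???DTqx -> prefix_len=5
Fragment 3: offset=5 data="OAO" -> buffer=AjufaOAODTqx -> prefix_len=12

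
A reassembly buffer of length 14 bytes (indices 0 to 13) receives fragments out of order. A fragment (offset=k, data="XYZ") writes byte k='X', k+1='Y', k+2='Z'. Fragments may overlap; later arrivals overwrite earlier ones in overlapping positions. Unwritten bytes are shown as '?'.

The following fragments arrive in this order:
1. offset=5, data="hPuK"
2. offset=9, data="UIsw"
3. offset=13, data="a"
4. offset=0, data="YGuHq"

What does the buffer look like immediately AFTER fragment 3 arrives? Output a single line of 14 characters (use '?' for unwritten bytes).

Answer: ?????hPuKUIswa

Derivation:
Fragment 1: offset=5 data="hPuK" -> buffer=?????hPuK?????
Fragment 2: offset=9 data="UIsw" -> buffer=?????hPuKUIsw?
Fragment 3: offset=13 data="a" -> buffer=?????hPuKUIswa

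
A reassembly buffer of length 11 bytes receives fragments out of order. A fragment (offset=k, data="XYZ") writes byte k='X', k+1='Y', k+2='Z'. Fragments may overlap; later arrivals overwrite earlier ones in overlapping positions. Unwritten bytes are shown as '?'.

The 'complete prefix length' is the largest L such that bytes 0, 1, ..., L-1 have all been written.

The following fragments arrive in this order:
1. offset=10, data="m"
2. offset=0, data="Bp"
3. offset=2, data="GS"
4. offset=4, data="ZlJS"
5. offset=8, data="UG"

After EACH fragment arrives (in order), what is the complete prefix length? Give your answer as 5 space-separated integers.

Fragment 1: offset=10 data="m" -> buffer=??????????m -> prefix_len=0
Fragment 2: offset=0 data="Bp" -> buffer=Bp????????m -> prefix_len=2
Fragment 3: offset=2 data="GS" -> buffer=BpGS??????m -> prefix_len=4
Fragment 4: offset=4 data="ZlJS" -> buffer=BpGSZlJS??m -> prefix_len=8
Fragment 5: offset=8 data="UG" -> buffer=BpGSZlJSUGm -> prefix_len=11

Answer: 0 2 4 8 11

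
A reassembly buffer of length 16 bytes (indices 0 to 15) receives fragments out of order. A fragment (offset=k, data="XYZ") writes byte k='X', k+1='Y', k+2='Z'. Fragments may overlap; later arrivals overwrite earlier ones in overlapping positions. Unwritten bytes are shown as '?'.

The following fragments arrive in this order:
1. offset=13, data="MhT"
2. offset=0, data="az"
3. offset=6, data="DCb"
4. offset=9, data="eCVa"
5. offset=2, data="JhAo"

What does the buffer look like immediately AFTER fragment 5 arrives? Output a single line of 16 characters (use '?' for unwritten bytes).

Answer: azJhAoDCbeCVaMhT

Derivation:
Fragment 1: offset=13 data="MhT" -> buffer=?????????????MhT
Fragment 2: offset=0 data="az" -> buffer=az???????????MhT
Fragment 3: offset=6 data="DCb" -> buffer=az????DCb????MhT
Fragment 4: offset=9 data="eCVa" -> buffer=az????DCbeCVaMhT
Fragment 5: offset=2 data="JhAo" -> buffer=azJhAoDCbeCVaMhT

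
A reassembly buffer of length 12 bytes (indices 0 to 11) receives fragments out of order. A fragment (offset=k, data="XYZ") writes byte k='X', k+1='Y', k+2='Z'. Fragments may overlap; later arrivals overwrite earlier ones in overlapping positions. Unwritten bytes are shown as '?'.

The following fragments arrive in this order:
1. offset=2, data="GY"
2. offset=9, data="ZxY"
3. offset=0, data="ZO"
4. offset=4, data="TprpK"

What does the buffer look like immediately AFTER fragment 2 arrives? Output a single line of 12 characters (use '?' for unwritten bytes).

Answer: ??GY?????ZxY

Derivation:
Fragment 1: offset=2 data="GY" -> buffer=??GY????????
Fragment 2: offset=9 data="ZxY" -> buffer=??GY?????ZxY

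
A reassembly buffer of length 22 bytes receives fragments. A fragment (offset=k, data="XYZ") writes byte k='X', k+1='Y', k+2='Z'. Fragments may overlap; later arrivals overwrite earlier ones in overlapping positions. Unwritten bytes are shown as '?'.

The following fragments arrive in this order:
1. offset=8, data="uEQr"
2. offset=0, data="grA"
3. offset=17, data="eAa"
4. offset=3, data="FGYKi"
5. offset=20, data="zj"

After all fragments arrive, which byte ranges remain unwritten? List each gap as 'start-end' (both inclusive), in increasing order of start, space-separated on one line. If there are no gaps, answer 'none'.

Answer: 12-16

Derivation:
Fragment 1: offset=8 len=4
Fragment 2: offset=0 len=3
Fragment 3: offset=17 len=3
Fragment 4: offset=3 len=5
Fragment 5: offset=20 len=2
Gaps: 12-16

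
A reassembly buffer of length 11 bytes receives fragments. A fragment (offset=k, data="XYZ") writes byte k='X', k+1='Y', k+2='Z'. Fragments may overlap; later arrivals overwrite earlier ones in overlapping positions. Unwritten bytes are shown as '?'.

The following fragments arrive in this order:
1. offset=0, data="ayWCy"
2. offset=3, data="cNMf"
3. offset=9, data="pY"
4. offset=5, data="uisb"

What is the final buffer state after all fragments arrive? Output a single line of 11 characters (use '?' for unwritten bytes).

Answer: ayWcNuisbpY

Derivation:
Fragment 1: offset=0 data="ayWCy" -> buffer=ayWCy??????
Fragment 2: offset=3 data="cNMf" -> buffer=ayWcNMf????
Fragment 3: offset=9 data="pY" -> buffer=ayWcNMf??pY
Fragment 4: offset=5 data="uisb" -> buffer=ayWcNuisbpY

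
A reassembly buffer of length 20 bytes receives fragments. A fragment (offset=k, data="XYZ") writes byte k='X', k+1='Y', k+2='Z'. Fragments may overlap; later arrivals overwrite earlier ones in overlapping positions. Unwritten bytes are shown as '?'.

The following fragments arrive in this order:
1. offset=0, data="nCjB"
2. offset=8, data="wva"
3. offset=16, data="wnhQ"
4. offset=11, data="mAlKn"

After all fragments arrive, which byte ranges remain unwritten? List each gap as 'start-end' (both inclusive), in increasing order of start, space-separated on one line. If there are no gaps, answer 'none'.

Answer: 4-7

Derivation:
Fragment 1: offset=0 len=4
Fragment 2: offset=8 len=3
Fragment 3: offset=16 len=4
Fragment 4: offset=11 len=5
Gaps: 4-7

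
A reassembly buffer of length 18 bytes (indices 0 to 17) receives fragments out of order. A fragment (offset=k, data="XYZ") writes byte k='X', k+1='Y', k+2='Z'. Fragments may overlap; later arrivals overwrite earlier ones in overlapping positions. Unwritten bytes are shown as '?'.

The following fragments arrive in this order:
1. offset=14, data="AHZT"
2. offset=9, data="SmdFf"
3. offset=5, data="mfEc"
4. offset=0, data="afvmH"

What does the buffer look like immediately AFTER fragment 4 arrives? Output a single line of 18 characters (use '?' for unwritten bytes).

Fragment 1: offset=14 data="AHZT" -> buffer=??????????????AHZT
Fragment 2: offset=9 data="SmdFf" -> buffer=?????????SmdFfAHZT
Fragment 3: offset=5 data="mfEc" -> buffer=?????mfEcSmdFfAHZT
Fragment 4: offset=0 data="afvmH" -> buffer=afvmHmfEcSmdFfAHZT

Answer: afvmHmfEcSmdFfAHZT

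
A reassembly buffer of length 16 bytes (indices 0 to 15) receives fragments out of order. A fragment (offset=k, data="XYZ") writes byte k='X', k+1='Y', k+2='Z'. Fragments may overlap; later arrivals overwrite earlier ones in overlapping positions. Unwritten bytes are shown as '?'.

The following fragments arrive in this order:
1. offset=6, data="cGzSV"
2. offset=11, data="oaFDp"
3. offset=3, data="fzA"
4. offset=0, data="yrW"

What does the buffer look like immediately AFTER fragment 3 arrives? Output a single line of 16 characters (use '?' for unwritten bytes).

Fragment 1: offset=6 data="cGzSV" -> buffer=??????cGzSV?????
Fragment 2: offset=11 data="oaFDp" -> buffer=??????cGzSVoaFDp
Fragment 3: offset=3 data="fzA" -> buffer=???fzAcGzSVoaFDp

Answer: ???fzAcGzSVoaFDp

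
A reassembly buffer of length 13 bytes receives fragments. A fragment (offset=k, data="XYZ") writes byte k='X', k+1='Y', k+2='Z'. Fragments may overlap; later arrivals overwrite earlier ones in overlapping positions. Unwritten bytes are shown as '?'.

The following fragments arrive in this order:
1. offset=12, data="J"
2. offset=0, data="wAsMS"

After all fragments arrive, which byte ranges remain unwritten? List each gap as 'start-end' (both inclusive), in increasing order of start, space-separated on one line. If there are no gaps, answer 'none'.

Answer: 5-11

Derivation:
Fragment 1: offset=12 len=1
Fragment 2: offset=0 len=5
Gaps: 5-11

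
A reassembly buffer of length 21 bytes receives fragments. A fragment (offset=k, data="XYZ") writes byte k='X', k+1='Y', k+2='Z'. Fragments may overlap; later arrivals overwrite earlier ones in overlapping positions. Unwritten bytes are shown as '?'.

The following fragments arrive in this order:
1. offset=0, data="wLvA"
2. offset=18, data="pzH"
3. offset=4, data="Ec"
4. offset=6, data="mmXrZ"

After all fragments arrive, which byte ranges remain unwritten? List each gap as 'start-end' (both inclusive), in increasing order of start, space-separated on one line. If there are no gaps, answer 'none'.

Fragment 1: offset=0 len=4
Fragment 2: offset=18 len=3
Fragment 3: offset=4 len=2
Fragment 4: offset=6 len=5
Gaps: 11-17

Answer: 11-17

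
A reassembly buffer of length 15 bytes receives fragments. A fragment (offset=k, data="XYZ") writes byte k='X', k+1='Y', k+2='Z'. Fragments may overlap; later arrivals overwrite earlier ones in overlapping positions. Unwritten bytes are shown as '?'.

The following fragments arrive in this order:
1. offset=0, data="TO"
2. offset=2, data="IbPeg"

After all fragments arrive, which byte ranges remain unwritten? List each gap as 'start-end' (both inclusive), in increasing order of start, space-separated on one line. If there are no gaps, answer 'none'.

Fragment 1: offset=0 len=2
Fragment 2: offset=2 len=5
Gaps: 7-14

Answer: 7-14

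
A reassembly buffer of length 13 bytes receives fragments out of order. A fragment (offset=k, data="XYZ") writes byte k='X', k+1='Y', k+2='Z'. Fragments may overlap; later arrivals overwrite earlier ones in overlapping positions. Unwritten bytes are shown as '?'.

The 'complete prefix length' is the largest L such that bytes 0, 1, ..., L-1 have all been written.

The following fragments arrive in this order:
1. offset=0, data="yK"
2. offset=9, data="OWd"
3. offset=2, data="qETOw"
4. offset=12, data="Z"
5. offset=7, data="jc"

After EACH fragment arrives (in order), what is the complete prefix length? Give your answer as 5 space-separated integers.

Fragment 1: offset=0 data="yK" -> buffer=yK??????????? -> prefix_len=2
Fragment 2: offset=9 data="OWd" -> buffer=yK???????OWd? -> prefix_len=2
Fragment 3: offset=2 data="qETOw" -> buffer=yKqETOw??OWd? -> prefix_len=7
Fragment 4: offset=12 data="Z" -> buffer=yKqETOw??OWdZ -> prefix_len=7
Fragment 5: offset=7 data="jc" -> buffer=yKqETOwjcOWdZ -> prefix_len=13

Answer: 2 2 7 7 13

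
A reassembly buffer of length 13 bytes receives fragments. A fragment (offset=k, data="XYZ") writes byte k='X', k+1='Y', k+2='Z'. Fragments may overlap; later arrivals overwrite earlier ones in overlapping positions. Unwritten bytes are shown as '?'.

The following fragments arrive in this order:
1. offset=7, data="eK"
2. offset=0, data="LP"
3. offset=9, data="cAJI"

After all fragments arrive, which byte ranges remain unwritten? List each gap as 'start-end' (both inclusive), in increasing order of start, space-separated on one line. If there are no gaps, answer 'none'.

Fragment 1: offset=7 len=2
Fragment 2: offset=0 len=2
Fragment 3: offset=9 len=4
Gaps: 2-6

Answer: 2-6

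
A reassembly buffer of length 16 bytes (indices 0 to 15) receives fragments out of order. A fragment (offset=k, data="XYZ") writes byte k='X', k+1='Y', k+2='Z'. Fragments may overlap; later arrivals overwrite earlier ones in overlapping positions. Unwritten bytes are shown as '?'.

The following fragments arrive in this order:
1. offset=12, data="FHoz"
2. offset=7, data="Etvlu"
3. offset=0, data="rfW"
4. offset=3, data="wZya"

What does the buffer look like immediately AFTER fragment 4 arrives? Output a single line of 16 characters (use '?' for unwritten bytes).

Fragment 1: offset=12 data="FHoz" -> buffer=????????????FHoz
Fragment 2: offset=7 data="Etvlu" -> buffer=???????EtvluFHoz
Fragment 3: offset=0 data="rfW" -> buffer=rfW????EtvluFHoz
Fragment 4: offset=3 data="wZya" -> buffer=rfWwZyaEtvluFHoz

Answer: rfWwZyaEtvluFHoz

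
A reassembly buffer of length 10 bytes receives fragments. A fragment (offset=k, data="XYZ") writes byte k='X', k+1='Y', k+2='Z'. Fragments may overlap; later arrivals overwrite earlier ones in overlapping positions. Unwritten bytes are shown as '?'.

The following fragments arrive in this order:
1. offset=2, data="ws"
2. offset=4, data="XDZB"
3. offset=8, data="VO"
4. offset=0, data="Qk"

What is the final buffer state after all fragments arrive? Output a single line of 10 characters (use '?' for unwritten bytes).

Fragment 1: offset=2 data="ws" -> buffer=??ws??????
Fragment 2: offset=4 data="XDZB" -> buffer=??wsXDZB??
Fragment 3: offset=8 data="VO" -> buffer=??wsXDZBVO
Fragment 4: offset=0 data="Qk" -> buffer=QkwsXDZBVO

Answer: QkwsXDZBVO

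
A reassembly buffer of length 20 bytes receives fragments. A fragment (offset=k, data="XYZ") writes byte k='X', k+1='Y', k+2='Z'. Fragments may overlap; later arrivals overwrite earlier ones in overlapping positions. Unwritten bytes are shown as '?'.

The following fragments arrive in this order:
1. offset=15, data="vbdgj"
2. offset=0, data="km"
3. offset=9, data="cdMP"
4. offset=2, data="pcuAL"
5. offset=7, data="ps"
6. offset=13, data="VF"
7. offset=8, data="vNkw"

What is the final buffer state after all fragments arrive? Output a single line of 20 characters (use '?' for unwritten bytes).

Answer: kmpcuALpvNkwPVFvbdgj

Derivation:
Fragment 1: offset=15 data="vbdgj" -> buffer=???????????????vbdgj
Fragment 2: offset=0 data="km" -> buffer=km?????????????vbdgj
Fragment 3: offset=9 data="cdMP" -> buffer=km???????cdMP??vbdgj
Fragment 4: offset=2 data="pcuAL" -> buffer=kmpcuAL??cdMP??vbdgj
Fragment 5: offset=7 data="ps" -> buffer=kmpcuALpscdMP??vbdgj
Fragment 6: offset=13 data="VF" -> buffer=kmpcuALpscdMPVFvbdgj
Fragment 7: offset=8 data="vNkw" -> buffer=kmpcuALpvNkwPVFvbdgj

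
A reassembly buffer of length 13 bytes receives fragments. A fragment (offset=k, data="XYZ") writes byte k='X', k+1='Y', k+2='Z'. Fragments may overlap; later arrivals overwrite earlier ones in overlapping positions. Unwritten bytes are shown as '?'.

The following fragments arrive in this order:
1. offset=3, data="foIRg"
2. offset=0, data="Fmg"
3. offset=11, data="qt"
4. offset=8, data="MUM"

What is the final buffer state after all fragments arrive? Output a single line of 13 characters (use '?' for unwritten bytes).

Answer: FmgfoIRgMUMqt

Derivation:
Fragment 1: offset=3 data="foIRg" -> buffer=???foIRg?????
Fragment 2: offset=0 data="Fmg" -> buffer=FmgfoIRg?????
Fragment 3: offset=11 data="qt" -> buffer=FmgfoIRg???qt
Fragment 4: offset=8 data="MUM" -> buffer=FmgfoIRgMUMqt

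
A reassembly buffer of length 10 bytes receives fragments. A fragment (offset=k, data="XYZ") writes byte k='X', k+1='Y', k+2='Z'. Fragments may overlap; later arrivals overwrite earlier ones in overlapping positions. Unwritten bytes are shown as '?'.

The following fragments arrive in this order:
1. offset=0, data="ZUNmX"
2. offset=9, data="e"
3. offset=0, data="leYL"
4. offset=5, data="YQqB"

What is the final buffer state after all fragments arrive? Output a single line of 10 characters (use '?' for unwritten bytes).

Fragment 1: offset=0 data="ZUNmX" -> buffer=ZUNmX?????
Fragment 2: offset=9 data="e" -> buffer=ZUNmX????e
Fragment 3: offset=0 data="leYL" -> buffer=leYLX????e
Fragment 4: offset=5 data="YQqB" -> buffer=leYLXYQqBe

Answer: leYLXYQqBe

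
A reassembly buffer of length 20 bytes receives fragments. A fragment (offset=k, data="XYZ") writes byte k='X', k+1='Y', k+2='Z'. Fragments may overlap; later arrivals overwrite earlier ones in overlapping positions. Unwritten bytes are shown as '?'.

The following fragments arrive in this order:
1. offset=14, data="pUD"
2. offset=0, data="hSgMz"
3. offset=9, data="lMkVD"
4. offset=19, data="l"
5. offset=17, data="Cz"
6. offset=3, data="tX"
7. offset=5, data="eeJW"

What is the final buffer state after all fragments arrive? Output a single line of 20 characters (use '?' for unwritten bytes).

Answer: hSgtXeeJWlMkVDpUDCzl

Derivation:
Fragment 1: offset=14 data="pUD" -> buffer=??????????????pUD???
Fragment 2: offset=0 data="hSgMz" -> buffer=hSgMz?????????pUD???
Fragment 3: offset=9 data="lMkVD" -> buffer=hSgMz????lMkVDpUD???
Fragment 4: offset=19 data="l" -> buffer=hSgMz????lMkVDpUD??l
Fragment 5: offset=17 data="Cz" -> buffer=hSgMz????lMkVDpUDCzl
Fragment 6: offset=3 data="tX" -> buffer=hSgtX????lMkVDpUDCzl
Fragment 7: offset=5 data="eeJW" -> buffer=hSgtXeeJWlMkVDpUDCzl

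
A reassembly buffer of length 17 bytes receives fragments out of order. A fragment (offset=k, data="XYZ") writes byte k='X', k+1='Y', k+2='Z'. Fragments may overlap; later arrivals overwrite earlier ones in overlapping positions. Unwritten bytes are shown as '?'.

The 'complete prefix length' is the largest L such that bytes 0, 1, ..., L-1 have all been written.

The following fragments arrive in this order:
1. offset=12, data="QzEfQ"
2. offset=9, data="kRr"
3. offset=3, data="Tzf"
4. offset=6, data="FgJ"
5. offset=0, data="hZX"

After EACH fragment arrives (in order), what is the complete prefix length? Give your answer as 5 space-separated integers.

Fragment 1: offset=12 data="QzEfQ" -> buffer=????????????QzEfQ -> prefix_len=0
Fragment 2: offset=9 data="kRr" -> buffer=?????????kRrQzEfQ -> prefix_len=0
Fragment 3: offset=3 data="Tzf" -> buffer=???Tzf???kRrQzEfQ -> prefix_len=0
Fragment 4: offset=6 data="FgJ" -> buffer=???TzfFgJkRrQzEfQ -> prefix_len=0
Fragment 5: offset=0 data="hZX" -> buffer=hZXTzfFgJkRrQzEfQ -> prefix_len=17

Answer: 0 0 0 0 17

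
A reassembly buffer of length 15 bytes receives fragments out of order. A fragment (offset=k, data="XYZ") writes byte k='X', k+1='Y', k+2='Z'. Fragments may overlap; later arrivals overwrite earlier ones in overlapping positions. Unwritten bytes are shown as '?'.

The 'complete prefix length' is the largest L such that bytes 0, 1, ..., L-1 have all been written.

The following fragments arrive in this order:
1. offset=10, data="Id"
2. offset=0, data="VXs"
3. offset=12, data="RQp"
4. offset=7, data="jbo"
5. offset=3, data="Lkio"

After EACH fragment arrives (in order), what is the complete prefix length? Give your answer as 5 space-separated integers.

Fragment 1: offset=10 data="Id" -> buffer=??????????Id??? -> prefix_len=0
Fragment 2: offset=0 data="VXs" -> buffer=VXs???????Id??? -> prefix_len=3
Fragment 3: offset=12 data="RQp" -> buffer=VXs???????IdRQp -> prefix_len=3
Fragment 4: offset=7 data="jbo" -> buffer=VXs????jboIdRQp -> prefix_len=3
Fragment 5: offset=3 data="Lkio" -> buffer=VXsLkiojboIdRQp -> prefix_len=15

Answer: 0 3 3 3 15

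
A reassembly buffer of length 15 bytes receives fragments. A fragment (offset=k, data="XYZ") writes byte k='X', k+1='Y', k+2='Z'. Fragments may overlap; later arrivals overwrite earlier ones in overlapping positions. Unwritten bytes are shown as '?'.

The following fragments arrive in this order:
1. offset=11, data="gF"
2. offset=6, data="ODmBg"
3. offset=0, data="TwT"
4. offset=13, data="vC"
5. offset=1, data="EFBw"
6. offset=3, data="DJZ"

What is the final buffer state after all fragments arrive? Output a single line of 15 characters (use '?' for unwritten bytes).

Answer: TEFDJZODmBggFvC

Derivation:
Fragment 1: offset=11 data="gF" -> buffer=???????????gF??
Fragment 2: offset=6 data="ODmBg" -> buffer=??????ODmBggF??
Fragment 3: offset=0 data="TwT" -> buffer=TwT???ODmBggF??
Fragment 4: offset=13 data="vC" -> buffer=TwT???ODmBggFvC
Fragment 5: offset=1 data="EFBw" -> buffer=TEFBw?ODmBggFvC
Fragment 6: offset=3 data="DJZ" -> buffer=TEFDJZODmBggFvC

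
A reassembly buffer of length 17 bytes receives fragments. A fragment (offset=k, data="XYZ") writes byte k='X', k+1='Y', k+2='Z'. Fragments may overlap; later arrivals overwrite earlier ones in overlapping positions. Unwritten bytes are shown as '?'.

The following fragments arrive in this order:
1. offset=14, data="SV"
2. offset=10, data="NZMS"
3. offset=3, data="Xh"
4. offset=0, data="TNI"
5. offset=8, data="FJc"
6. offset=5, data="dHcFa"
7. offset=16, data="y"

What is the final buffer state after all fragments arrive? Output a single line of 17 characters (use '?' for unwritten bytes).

Answer: TNIXhdHcFacZMSSVy

Derivation:
Fragment 1: offset=14 data="SV" -> buffer=??????????????SV?
Fragment 2: offset=10 data="NZMS" -> buffer=??????????NZMSSV?
Fragment 3: offset=3 data="Xh" -> buffer=???Xh?????NZMSSV?
Fragment 4: offset=0 data="TNI" -> buffer=TNIXh?????NZMSSV?
Fragment 5: offset=8 data="FJc" -> buffer=TNIXh???FJcZMSSV?
Fragment 6: offset=5 data="dHcFa" -> buffer=TNIXhdHcFacZMSSV?
Fragment 7: offset=16 data="y" -> buffer=TNIXhdHcFacZMSSVy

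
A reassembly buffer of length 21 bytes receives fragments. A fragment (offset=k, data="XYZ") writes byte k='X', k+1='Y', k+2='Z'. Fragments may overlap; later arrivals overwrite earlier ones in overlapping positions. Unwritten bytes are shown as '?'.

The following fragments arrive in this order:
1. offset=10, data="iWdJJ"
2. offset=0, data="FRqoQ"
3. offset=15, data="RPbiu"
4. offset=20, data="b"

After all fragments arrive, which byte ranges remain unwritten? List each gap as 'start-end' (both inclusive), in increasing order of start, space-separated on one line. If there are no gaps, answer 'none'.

Fragment 1: offset=10 len=5
Fragment 2: offset=0 len=5
Fragment 3: offset=15 len=5
Fragment 4: offset=20 len=1
Gaps: 5-9

Answer: 5-9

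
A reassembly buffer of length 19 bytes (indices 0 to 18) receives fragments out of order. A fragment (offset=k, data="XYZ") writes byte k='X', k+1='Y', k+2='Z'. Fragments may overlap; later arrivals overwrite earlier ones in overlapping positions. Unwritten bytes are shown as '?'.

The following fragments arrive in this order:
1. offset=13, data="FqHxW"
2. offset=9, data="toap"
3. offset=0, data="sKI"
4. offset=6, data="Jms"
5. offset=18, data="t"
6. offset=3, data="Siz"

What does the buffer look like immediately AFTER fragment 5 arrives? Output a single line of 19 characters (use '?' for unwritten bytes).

Answer: sKI???JmstoapFqHxWt

Derivation:
Fragment 1: offset=13 data="FqHxW" -> buffer=?????????????FqHxW?
Fragment 2: offset=9 data="toap" -> buffer=?????????toapFqHxW?
Fragment 3: offset=0 data="sKI" -> buffer=sKI??????toapFqHxW?
Fragment 4: offset=6 data="Jms" -> buffer=sKI???JmstoapFqHxW?
Fragment 5: offset=18 data="t" -> buffer=sKI???JmstoapFqHxWt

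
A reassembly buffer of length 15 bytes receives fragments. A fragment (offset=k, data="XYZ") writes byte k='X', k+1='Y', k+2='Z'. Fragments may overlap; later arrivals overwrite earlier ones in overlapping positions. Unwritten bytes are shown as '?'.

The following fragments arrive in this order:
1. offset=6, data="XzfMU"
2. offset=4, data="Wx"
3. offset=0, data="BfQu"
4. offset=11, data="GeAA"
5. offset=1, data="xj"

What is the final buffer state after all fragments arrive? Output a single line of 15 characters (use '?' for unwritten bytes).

Answer: BxjuWxXzfMUGeAA

Derivation:
Fragment 1: offset=6 data="XzfMU" -> buffer=??????XzfMU????
Fragment 2: offset=4 data="Wx" -> buffer=????WxXzfMU????
Fragment 3: offset=0 data="BfQu" -> buffer=BfQuWxXzfMU????
Fragment 4: offset=11 data="GeAA" -> buffer=BfQuWxXzfMUGeAA
Fragment 5: offset=1 data="xj" -> buffer=BxjuWxXzfMUGeAA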